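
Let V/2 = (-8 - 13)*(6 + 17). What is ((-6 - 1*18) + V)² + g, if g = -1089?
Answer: 979011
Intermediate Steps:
V = -966 (V = 2*((-8 - 13)*(6 + 17)) = 2*(-21*23) = 2*(-483) = -966)
((-6 - 1*18) + V)² + g = ((-6 - 1*18) - 966)² - 1089 = ((-6 - 18) - 966)² - 1089 = (-24 - 966)² - 1089 = (-990)² - 1089 = 980100 - 1089 = 979011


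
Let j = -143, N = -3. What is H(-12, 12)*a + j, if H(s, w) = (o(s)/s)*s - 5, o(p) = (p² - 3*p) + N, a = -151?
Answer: -26115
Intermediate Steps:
o(p) = -3 + p² - 3*p (o(p) = (p² - 3*p) - 3 = -3 + p² - 3*p)
H(s, w) = -8 + s² - 3*s (H(s, w) = ((-3 + s² - 3*s)/s)*s - 5 = (-3 + s² - 3*s) - 5 = -8 + s² - 3*s)
H(-12, 12)*a + j = (-8 + (-12)² - 3*(-12))*(-151) - 143 = (-8 + 144 + 36)*(-151) - 143 = 172*(-151) - 143 = -25972 - 143 = -26115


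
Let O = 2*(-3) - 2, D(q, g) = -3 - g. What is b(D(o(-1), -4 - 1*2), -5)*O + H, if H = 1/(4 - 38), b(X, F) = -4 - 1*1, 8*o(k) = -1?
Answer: 1359/34 ≈ 39.971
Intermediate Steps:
o(k) = -1/8 (o(k) = (1/8)*(-1) = -1/8)
b(X, F) = -5 (b(X, F) = -4 - 1 = -5)
O = -8 (O = -6 - 2 = -8)
H = -1/34 (H = 1/(-34) = -1/34 ≈ -0.029412)
b(D(o(-1), -4 - 1*2), -5)*O + H = -5*(-8) - 1/34 = 40 - 1/34 = 1359/34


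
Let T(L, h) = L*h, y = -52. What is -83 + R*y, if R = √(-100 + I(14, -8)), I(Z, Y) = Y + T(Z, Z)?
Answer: -83 - 104*√22 ≈ -570.80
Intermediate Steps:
I(Z, Y) = Y + Z² (I(Z, Y) = Y + Z*Z = Y + Z²)
R = 2*√22 (R = √(-100 + (-8 + 14²)) = √(-100 + (-8 + 196)) = √(-100 + 188) = √88 = 2*√22 ≈ 9.3808)
-83 + R*y = -83 + (2*√22)*(-52) = -83 - 104*√22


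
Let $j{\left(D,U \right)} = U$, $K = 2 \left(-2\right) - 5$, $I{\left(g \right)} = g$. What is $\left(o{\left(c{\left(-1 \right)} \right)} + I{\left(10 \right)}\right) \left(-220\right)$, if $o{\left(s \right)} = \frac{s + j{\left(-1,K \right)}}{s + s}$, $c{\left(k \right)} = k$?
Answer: $-3300$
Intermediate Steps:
$K = -9$ ($K = -4 - 5 = -9$)
$o{\left(s \right)} = \frac{-9 + s}{2 s}$ ($o{\left(s \right)} = \frac{s - 9}{s + s} = \frac{-9 + s}{2 s}$)
$\left(o{\left(c{\left(-1 \right)} \right)} + I{\left(10 \right)}\right) \left(-220\right) = \left(\frac{-9 - 1}{2 \left(-1\right)} + 10\right) \left(-220\right) = \left(\frac{1}{2} \left(-1\right) \left(-10\right) + 10\right) \left(-220\right) = \left(5 + 10\right) \left(-220\right) = 15 \left(-220\right) = -3300$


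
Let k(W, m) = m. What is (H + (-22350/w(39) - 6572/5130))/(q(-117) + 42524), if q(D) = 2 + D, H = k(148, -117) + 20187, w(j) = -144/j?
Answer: 536020237/870232680 ≈ 0.61595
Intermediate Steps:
H = 20070 (H = -117 + 20187 = 20070)
(H + (-22350/w(39) - 6572/5130))/(q(-117) + 42524) = (20070 + (-22350/((-144/39)) - 6572/5130))/((2 - 117) + 42524) = (20070 + (-22350/((-144*1/39)) - 6572*1/5130))/(-115 + 42524) = (20070 + (-22350/(-48/13) - 3286/2565))/42409 = (20070 + (-22350*(-13/48) - 3286/2565))*(1/42409) = (20070 + (48425/8 - 3286/2565))*(1/42409) = (20070 + 124183837/20520)*(1/42409) = (536020237/20520)*(1/42409) = 536020237/870232680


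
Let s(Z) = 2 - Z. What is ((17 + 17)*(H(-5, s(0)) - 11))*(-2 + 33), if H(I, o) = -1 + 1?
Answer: -11594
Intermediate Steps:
H(I, o) = 0
((17 + 17)*(H(-5, s(0)) - 11))*(-2 + 33) = ((17 + 17)*(0 - 11))*(-2 + 33) = (34*(-11))*31 = -374*31 = -11594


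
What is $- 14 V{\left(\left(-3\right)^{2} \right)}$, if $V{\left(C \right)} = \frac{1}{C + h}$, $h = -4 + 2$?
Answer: $-2$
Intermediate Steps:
$h = -2$
$V{\left(C \right)} = \frac{1}{-2 + C}$ ($V{\left(C \right)} = \frac{1}{C - 2} = \frac{1}{-2 + C}$)
$- 14 V{\left(\left(-3\right)^{2} \right)} = - \frac{14}{-2 + \left(-3\right)^{2}} = - \frac{14}{-2 + 9} = - \frac{14}{7} = \left(-14\right) \frac{1}{7} = -2$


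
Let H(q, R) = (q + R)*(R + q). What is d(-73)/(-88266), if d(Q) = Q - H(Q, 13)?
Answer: 3673/88266 ≈ 0.041613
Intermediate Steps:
H(q, R) = (R + q)² (H(q, R) = (R + q)*(R + q) = (R + q)²)
d(Q) = Q - (13 + Q)²
d(-73)/(-88266) = (-73 - (13 - 73)²)/(-88266) = (-73 - 1*(-60)²)*(-1/88266) = (-73 - 1*3600)*(-1/88266) = (-73 - 3600)*(-1/88266) = -3673*(-1/88266) = 3673/88266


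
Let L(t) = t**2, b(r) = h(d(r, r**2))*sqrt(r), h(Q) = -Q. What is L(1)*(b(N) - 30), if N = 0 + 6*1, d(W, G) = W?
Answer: -30 - 6*sqrt(6) ≈ -44.697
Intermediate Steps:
N = 6 (N = 0 + 6 = 6)
b(r) = -r**(3/2) (b(r) = (-r)*sqrt(r) = -r**(3/2))
L(1)*(b(N) - 30) = 1**2*(-6**(3/2) - 30) = 1*(-6*sqrt(6) - 30) = 1*(-30 - 6*sqrt(6)) = -30 - 6*sqrt(6)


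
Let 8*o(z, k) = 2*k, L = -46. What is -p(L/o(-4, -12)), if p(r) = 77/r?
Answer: -231/46 ≈ -5.0217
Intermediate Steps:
o(z, k) = k/4 (o(z, k) = (2*k)/8 = k/4)
-p(L/o(-4, -12)) = -77/((-46/((¼)*(-12)))) = -77/((-46/(-3))) = -77/((-46*(-⅓))) = -77/46/3 = -77*3/46 = -1*231/46 = -231/46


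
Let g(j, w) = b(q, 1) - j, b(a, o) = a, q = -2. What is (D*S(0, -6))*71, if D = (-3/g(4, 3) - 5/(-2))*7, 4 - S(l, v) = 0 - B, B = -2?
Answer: 2982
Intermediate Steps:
g(j, w) = -2 - j
S(l, v) = 2 (S(l, v) = 4 - (0 - 1*(-2)) = 4 - (0 + 2) = 4 - 1*2 = 4 - 2 = 2)
D = 21 (D = (-3/(-2 - 1*4) - 5/(-2))*7 = (-3/(-2 - 4) - 5*(-½))*7 = (-3/(-6) + 5/2)*7 = (-3*(-⅙) + 5/2)*7 = (½ + 5/2)*7 = 3*7 = 21)
(D*S(0, -6))*71 = (21*2)*71 = 42*71 = 2982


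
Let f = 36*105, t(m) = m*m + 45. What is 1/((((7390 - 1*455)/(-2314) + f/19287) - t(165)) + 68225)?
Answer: 4958902/203077941585 ≈ 2.4419e-5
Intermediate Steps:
t(m) = 45 + m² (t(m) = m² + 45 = 45 + m²)
f = 3780
1/((((7390 - 1*455)/(-2314) + f/19287) - t(165)) + 68225) = 1/((((7390 - 1*455)/(-2314) + 3780/19287) - (45 + 165²)) + 68225) = 1/((((7390 - 455)*(-1/2314) + 3780*(1/19287)) - (45 + 27225)) + 68225) = 1/(((6935*(-1/2314) + 420/2143) - 1*27270) + 68225) = 1/(((-6935/2314 + 420/2143) - 27270) + 68225) = 1/((-13889825/4958902 - 27270) + 68225) = 1/(-135243147365/4958902 + 68225) = 1/(203077941585/4958902) = 4958902/203077941585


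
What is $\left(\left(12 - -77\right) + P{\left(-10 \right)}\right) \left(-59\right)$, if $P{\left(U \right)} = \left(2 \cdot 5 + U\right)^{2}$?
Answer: $-5251$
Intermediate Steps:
$P{\left(U \right)} = \left(10 + U\right)^{2}$
$\left(\left(12 - -77\right) + P{\left(-10 \right)}\right) \left(-59\right) = \left(\left(12 - -77\right) + \left(10 - 10\right)^{2}\right) \left(-59\right) = \left(\left(12 + 77\right) + 0^{2}\right) \left(-59\right) = \left(89 + 0\right) \left(-59\right) = 89 \left(-59\right) = -5251$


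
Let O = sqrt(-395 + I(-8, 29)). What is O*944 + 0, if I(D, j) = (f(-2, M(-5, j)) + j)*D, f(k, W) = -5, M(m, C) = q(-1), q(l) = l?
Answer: 944*I*sqrt(587) ≈ 22871.0*I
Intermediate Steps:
M(m, C) = -1
I(D, j) = D*(-5 + j) (I(D, j) = (-5 + j)*D = D*(-5 + j))
O = I*sqrt(587) (O = sqrt(-395 - 8*(-5 + 29)) = sqrt(-395 - 8*24) = sqrt(-395 - 192) = sqrt(-587) = I*sqrt(587) ≈ 24.228*I)
O*944 + 0 = (I*sqrt(587))*944 + 0 = 944*I*sqrt(587) + 0 = 944*I*sqrt(587)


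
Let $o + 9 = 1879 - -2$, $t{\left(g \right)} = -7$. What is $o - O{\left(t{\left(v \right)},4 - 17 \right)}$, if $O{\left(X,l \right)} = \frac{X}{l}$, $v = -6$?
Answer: $\frac{24329}{13} \approx 1871.5$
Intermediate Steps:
$o = 1872$ ($o = -9 + \left(1879 - -2\right) = -9 + \left(1879 + 2\right) = -9 + 1881 = 1872$)
$o - O{\left(t{\left(v \right)},4 - 17 \right)} = 1872 - - \frac{7}{4 - 17} = 1872 - - \frac{7}{-13} = 1872 - \left(-7\right) \left(- \frac{1}{13}\right) = 1872 - \frac{7}{13} = \frac{24329}{13}$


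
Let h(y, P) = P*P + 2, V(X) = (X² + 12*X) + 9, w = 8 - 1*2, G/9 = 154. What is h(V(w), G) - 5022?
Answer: 1915976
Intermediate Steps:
G = 1386 (G = 9*154 = 1386)
w = 6 (w = 8 - 2 = 6)
V(X) = 9 + X² + 12*X
h(y, P) = 2 + P² (h(y, P) = P² + 2 = 2 + P²)
h(V(w), G) - 5022 = (2 + 1386²) - 5022 = (2 + 1920996) - 5022 = 1920998 - 5022 = 1915976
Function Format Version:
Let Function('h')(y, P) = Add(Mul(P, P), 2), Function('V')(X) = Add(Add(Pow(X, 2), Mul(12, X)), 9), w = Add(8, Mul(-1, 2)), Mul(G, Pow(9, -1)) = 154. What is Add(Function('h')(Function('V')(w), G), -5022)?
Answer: 1915976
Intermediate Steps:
G = 1386 (G = Mul(9, 154) = 1386)
w = 6 (w = Add(8, -2) = 6)
Function('V')(X) = Add(9, Pow(X, 2), Mul(12, X))
Function('h')(y, P) = Add(2, Pow(P, 2)) (Function('h')(y, P) = Add(Pow(P, 2), 2) = Add(2, Pow(P, 2)))
Add(Function('h')(Function('V')(w), G), -5022) = Add(Add(2, Pow(1386, 2)), -5022) = Add(Add(2, 1920996), -5022) = Add(1920998, -5022) = 1915976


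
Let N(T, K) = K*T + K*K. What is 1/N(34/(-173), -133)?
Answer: 173/3064719 ≈ 5.6449e-5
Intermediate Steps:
N(T, K) = K² + K*T (N(T, K) = K*T + K² = K² + K*T)
1/N(34/(-173), -133) = 1/(-133*(-133 + 34/(-173))) = 1/(-133*(-133 + 34*(-1/173))) = 1/(-133*(-133 - 34/173)) = 1/(-133*(-23043/173)) = 1/(3064719/173) = 173/3064719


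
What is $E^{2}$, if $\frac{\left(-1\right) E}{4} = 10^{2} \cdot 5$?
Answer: $4000000$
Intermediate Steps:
$E = -2000$ ($E = - 4 \cdot 10^{2} \cdot 5 = - 4 \cdot 100 \cdot 5 = \left(-4\right) 500 = -2000$)
$E^{2} = \left(-2000\right)^{2} = 4000000$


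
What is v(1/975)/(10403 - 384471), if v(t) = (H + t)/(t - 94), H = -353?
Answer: -4651/463283218 ≈ -1.0039e-5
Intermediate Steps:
v(t) = (-353 + t)/(-94 + t) (v(t) = (-353 + t)/(t - 94) = (-353 + t)/(-94 + t))
v(1/975)/(10403 - 384471) = ((-353 + 1/975)/(-94 + 1/975))/(10403 - 384471) = ((-353 + 1/975)/(-94 + 1/975))/(-374068) = (-344174/975/(-91649/975))*(-1/374068) = -975/91649*(-344174/975)*(-1/374068) = (9302/2477)*(-1/374068) = -4651/463283218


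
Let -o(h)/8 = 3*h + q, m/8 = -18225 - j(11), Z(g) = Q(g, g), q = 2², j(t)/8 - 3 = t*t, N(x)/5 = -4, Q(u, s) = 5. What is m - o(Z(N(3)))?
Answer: -153584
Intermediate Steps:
N(x) = -20 (N(x) = 5*(-4) = -20)
j(t) = 24 + 8*t² (j(t) = 24 + 8*(t*t) = 24 + 8*t²)
q = 4
Z(g) = 5
m = -153736 (m = 8*(-18225 - (24 + 8*11²)) = 8*(-18225 - (24 + 8*121)) = 8*(-18225 - (24 + 968)) = 8*(-18225 - 1*992) = 8*(-18225 - 992) = 8*(-19217) = -153736)
o(h) = -32 - 24*h (o(h) = -8*(3*h + 4) = -8*(4 + 3*h) = -32 - 24*h)
m - o(Z(N(3))) = -153736 - (-32 - 24*5) = -153736 - (-32 - 120) = -153736 - 1*(-152) = -153736 + 152 = -153584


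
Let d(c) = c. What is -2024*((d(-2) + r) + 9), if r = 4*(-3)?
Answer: 10120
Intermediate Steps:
r = -12
-2024*((d(-2) + r) + 9) = -2024*((-2 - 12) + 9) = -2024*(-14 + 9) = -2024*(-5) = 10120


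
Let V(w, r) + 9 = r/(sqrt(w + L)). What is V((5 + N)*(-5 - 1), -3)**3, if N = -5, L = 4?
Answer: -9261/8 ≈ -1157.6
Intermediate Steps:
V(w, r) = -9 + r/sqrt(4 + w) (V(w, r) = -9 + r/(sqrt(w + 4)) = -9 + r/(sqrt(4 + w)) = -9 + r/sqrt(4 + w))
V((5 + N)*(-5 - 1), -3)**3 = (-9 - 3/sqrt(4 + (5 - 5)*(-5 - 1)))**3 = (-9 - 3/sqrt(4 + 0*(-6)))**3 = (-9 - 3/sqrt(4 + 0))**3 = (-9 - 3/sqrt(4))**3 = (-9 - 3*1/2)**3 = (-9 - 3/2)**3 = (-21/2)**3 = -9261/8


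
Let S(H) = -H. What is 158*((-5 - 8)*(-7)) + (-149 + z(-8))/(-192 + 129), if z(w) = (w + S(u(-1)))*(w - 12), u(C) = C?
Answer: 100647/7 ≈ 14378.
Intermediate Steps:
z(w) = (1 + w)*(-12 + w) (z(w) = (w - 1*(-1))*(w - 12) = (w + 1)*(-12 + w) = (1 + w)*(-12 + w))
158*((-5 - 8)*(-7)) + (-149 + z(-8))/(-192 + 129) = 158*((-5 - 8)*(-7)) + (-149 + (-12 + (-8)**2 - 11*(-8)))/(-192 + 129) = 158*(-13*(-7)) + (-149 + (-12 + 64 + 88))/(-63) = 158*91 + (-149 + 140)*(-1/63) = 14378 - 9*(-1/63) = 14378 + 1/7 = 100647/7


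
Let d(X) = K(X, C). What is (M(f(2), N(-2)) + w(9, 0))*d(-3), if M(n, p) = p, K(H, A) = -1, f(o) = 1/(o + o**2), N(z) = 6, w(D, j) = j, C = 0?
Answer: -6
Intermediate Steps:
d(X) = -1
(M(f(2), N(-2)) + w(9, 0))*d(-3) = (6 + 0)*(-1) = 6*(-1) = -6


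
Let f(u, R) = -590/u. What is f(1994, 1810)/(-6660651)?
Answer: 295/6640669047 ≈ 4.4423e-8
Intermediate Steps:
f(1994, 1810)/(-6660651) = -590/1994/(-6660651) = -590*1/1994*(-1/6660651) = -295/997*(-1/6660651) = 295/6640669047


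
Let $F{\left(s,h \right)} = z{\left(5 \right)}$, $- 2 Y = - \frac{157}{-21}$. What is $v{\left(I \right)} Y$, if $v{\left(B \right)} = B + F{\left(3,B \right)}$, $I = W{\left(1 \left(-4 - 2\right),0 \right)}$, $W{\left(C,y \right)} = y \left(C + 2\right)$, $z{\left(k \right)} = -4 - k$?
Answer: $\frac{471}{14} \approx 33.643$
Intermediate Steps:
$Y = - \frac{157}{42}$ ($Y = - \frac{\left(-157\right) \frac{1}{-21}}{2} = - \frac{\left(-157\right) \left(- \frac{1}{21}\right)}{2} = \left(- \frac{1}{2}\right) \frac{157}{21} = - \frac{157}{42} \approx -3.7381$)
$F{\left(s,h \right)} = -9$ ($F{\left(s,h \right)} = -4 - 5 = -9$)
$W{\left(C,y \right)} = y \left(2 + C\right)$
$I = 0$ ($I = 0 \left(2 + 1 \left(-4 - 2\right)\right) = 0 \left(2 + 1 \left(-6\right)\right) = 0 \left(2 - 6\right) = 0 \left(-4\right) = 0$)
$v{\left(B \right)} = -9 + B$ ($v{\left(B \right)} = B - 9 = -9 + B$)
$v{\left(I \right)} Y = \left(-9 + 0\right) \left(- \frac{157}{42}\right) = \left(-9\right) \left(- \frac{157}{42}\right) = \frac{471}{14}$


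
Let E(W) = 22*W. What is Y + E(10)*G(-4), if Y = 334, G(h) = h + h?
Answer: -1426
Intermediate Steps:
G(h) = 2*h
Y + E(10)*G(-4) = 334 + (22*10)*(2*(-4)) = 334 + 220*(-8) = 334 - 1760 = -1426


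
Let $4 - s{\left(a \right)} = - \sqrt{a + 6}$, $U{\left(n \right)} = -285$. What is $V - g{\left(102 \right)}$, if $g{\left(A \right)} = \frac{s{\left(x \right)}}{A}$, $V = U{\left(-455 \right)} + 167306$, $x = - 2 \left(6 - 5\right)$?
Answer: $\frac{2839356}{17} \approx 1.6702 \cdot 10^{5}$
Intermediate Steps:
$x = -2$ ($x = \left(-2\right) 1 = -2$)
$V = 167021$ ($V = -285 + 167306 = 167021$)
$s{\left(a \right)} = 4 + \sqrt{6 + a}$ ($s{\left(a \right)} = 4 - - \sqrt{a + 6} = 4 - - \sqrt{6 + a} = 4 + \sqrt{6 + a}$)
$g{\left(A \right)} = \frac{6}{A}$ ($g{\left(A \right)} = \frac{4 + \sqrt{6 - 2}}{A} = \frac{4 + \sqrt{4}}{A} = \frac{4 + 2}{A} = \frac{6}{A}$)
$V - g{\left(102 \right)} = 167021 - \frac{6}{102} = 167021 - 6 \cdot \frac{1}{102} = 167021 - \frac{1}{17} = \frac{2839356}{17}$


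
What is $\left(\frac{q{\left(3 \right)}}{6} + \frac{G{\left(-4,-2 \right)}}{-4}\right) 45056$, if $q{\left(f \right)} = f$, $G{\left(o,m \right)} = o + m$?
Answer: $90112$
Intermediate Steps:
$G{\left(o,m \right)} = m + o$
$\left(\frac{q{\left(3 \right)}}{6} + \frac{G{\left(-4,-2 \right)}}{-4}\right) 45056 = \left(\frac{3}{6} + \frac{-2 - 4}{-4}\right) 45056 = \left(3 \cdot \frac{1}{6} - - \frac{3}{2}\right) 45056 = \left(\frac{1}{2} + \frac{3}{2}\right) 45056 = 2 \cdot 45056 = 90112$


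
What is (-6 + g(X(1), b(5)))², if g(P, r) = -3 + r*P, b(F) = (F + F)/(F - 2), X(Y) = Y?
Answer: 289/9 ≈ 32.111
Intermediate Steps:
b(F) = 2*F/(-2 + F) (b(F) = (2*F)/(-2 + F) = 2*F/(-2 + F))
g(P, r) = -3 + P*r
(-6 + g(X(1), b(5)))² = (-6 + (-3 + 1*(2*5/(-2 + 5))))² = (-6 + (-3 + 1*(2*5/3)))² = (-6 + (-3 + 1*(2*5*(⅓))))² = (-6 + (-3 + 1*(10/3)))² = (-6 + (-3 + 10/3))² = (-6 + ⅓)² = (-17/3)² = 289/9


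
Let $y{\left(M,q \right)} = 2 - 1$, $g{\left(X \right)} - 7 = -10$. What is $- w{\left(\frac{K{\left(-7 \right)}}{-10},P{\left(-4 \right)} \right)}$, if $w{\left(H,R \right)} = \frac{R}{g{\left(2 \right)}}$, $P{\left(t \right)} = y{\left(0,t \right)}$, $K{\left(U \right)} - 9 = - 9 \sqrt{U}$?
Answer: $\frac{1}{3} \approx 0.33333$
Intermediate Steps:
$g{\left(X \right)} = -3$ ($g{\left(X \right)} = 7 - 10 = -3$)
$K{\left(U \right)} = 9 - 9 \sqrt{U}$
$y{\left(M,q \right)} = 1$ ($y{\left(M,q \right)} = 2 - 1 = 1$)
$P{\left(t \right)} = 1$
$w{\left(H,R \right)} = - \frac{R}{3}$ ($w{\left(H,R \right)} = \frac{R}{-3} = - \frac{R}{3}$)
$- w{\left(\frac{K{\left(-7 \right)}}{-10},P{\left(-4 \right)} \right)} = - \frac{\left(-1\right) 1}{3} = \left(-1\right) \left(- \frac{1}{3}\right) = \frac{1}{3}$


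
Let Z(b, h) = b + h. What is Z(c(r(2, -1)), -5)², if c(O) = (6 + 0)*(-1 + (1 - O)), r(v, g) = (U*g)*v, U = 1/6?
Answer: 9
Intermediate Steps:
U = ⅙ (U = 1*(⅙) = ⅙ ≈ 0.16667)
r(v, g) = g*v/6 (r(v, g) = (g/6)*v = g*v/6)
c(O) = -6*O (c(O) = 6*(-O) = -6*O)
Z(c(r(2, -1)), -5)² = (-(-1)*2 - 5)² = (-6*(-⅓) - 5)² = (2 - 5)² = (-3)² = 9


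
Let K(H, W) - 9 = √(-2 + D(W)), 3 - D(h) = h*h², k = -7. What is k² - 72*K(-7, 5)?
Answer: -599 - 144*I*√31 ≈ -599.0 - 801.76*I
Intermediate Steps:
D(h) = 3 - h³ (D(h) = 3 - h*h² = 3 - h³)
K(H, W) = 9 + √(1 - W³) (K(H, W) = 9 + √(-2 + (3 - W³)) = 9 + √(1 - W³))
k² - 72*K(-7, 5) = (-7)² - 72*(9 + √(1 - 1*5³)) = 49 - 72*(9 + √(1 - 1*125)) = 49 - 72*(9 + √(1 - 125)) = 49 - 72*(9 + √(-124)) = 49 - 72*(9 + 2*I*√31) = 49 + (-648 - 144*I*√31) = -599 - 144*I*√31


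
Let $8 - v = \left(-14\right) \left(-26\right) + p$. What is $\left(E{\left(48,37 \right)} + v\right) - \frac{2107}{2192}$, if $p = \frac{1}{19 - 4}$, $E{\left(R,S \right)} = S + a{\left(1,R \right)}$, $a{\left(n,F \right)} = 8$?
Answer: $- \frac{10259477}{32880} \approx -312.03$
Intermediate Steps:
$E{\left(R,S \right)} = 8 + S$ ($E{\left(R,S \right)} = S + 8 = 8 + S$)
$p = \frac{1}{15} \approx 0.066667$
$v = - \frac{5341}{15}$ ($v = 8 - \left(\left(-14\right) \left(-26\right) + \frac{1}{15}\right) = 8 - \left(364 + \frac{1}{15}\right) = 8 - \frac{5461}{15} = - \frac{5341}{15} \approx -356.07$)
$\left(E{\left(48,37 \right)} + v\right) - \frac{2107}{2192} = \left(\left(8 + 37\right) - \frac{5341}{15}\right) - \frac{2107}{2192} = \left(45 - \frac{5341}{15}\right) - \frac{2107}{2192} = - \frac{4666}{15} - \frac{2107}{2192} = - \frac{10259477}{32880}$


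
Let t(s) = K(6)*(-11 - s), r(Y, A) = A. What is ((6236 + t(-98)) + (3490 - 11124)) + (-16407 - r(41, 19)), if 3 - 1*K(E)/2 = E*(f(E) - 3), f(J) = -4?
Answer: -9994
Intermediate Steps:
K(E) = 6 + 14*E (K(E) = 6 - 2*E*(-4 - 3) = 6 - 2*E*(-7) = 6 - (-14)*E = 6 + 14*E)
t(s) = -990 - 90*s (t(s) = (6 + 14*6)*(-11 - s) = (6 + 84)*(-11 - s) = 90*(-11 - s) = -990 - 90*s)
((6236 + t(-98)) + (3490 - 11124)) + (-16407 - r(41, 19)) = ((6236 + (-990 - 90*(-98))) + (3490 - 11124)) + (-16407 - 1*19) = ((6236 + (-990 + 8820)) - 7634) + (-16407 - 19) = ((6236 + 7830) - 7634) - 16426 = (14066 - 7634) - 16426 = 6432 - 16426 = -9994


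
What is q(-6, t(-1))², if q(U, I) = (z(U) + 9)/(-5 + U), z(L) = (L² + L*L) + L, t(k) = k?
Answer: 5625/121 ≈ 46.488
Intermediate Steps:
z(L) = L + 2*L² (z(L) = (L² + L²) + L = 2*L² + L = L + 2*L²)
q(U, I) = (9 + U*(1 + 2*U))/(-5 + U) (q(U, I) = (U*(1 + 2*U) + 9)/(-5 + U) = (9 + U*(1 + 2*U))/(-5 + U))
q(-6, t(-1))² = ((9 - 6*(1 + 2*(-6)))/(-5 - 6))² = ((9 - 6*(1 - 12))/(-11))² = (-(9 - 6*(-11))/11)² = (-(9 + 66)/11)² = (-1/11*75)² = (-75/11)² = 5625/121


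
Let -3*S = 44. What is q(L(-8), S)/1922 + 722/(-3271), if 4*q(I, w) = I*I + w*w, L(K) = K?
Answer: -5217484/28290879 ≈ -0.18442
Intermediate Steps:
S = -44/3 (S = -⅓*44 = -44/3 ≈ -14.667)
q(I, w) = I²/4 + w²/4 (q(I, w) = (I*I + w*w)/4 = (I² + w²)/4 = I²/4 + w²/4)
q(L(-8), S)/1922 + 722/(-3271) = ((¼)*(-8)² + (-44/3)²/4)/1922 + 722/(-3271) = ((¼)*64 + (¼)*(1936/9))*(1/1922) + 722*(-1/3271) = (16 + 484/9)*(1/1922) - 722/3271 = (628/9)*(1/1922) - 722/3271 = 314/8649 - 722/3271 = -5217484/28290879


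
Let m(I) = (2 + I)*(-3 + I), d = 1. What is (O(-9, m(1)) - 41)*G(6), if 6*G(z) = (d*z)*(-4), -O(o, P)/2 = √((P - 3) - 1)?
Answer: 164 + 8*I*√10 ≈ 164.0 + 25.298*I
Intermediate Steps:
m(I) = (-3 + I)*(2 + I)
O(o, P) = -2*√(-4 + P) (O(o, P) = -2*√((P - 3) - 1) = -2*√((-3 + P) - 1) = -2*√(-4 + P))
G(z) = -2*z/3 (G(z) = ((1*z)*(-4))/6 = (z*(-4))/6 = (-4*z)/6 = -2*z/3)
(O(-9, m(1)) - 41)*G(6) = (-2*√(-4 + (-6 + 1² - 1*1)) - 41)*(-⅔*6) = (-2*√(-4 + (-6 + 1 - 1)) - 41)*(-4) = (-2*√(-4 - 6) - 41)*(-4) = (-2*I*√10 - 41)*(-4) = (-41 - 2*I*√10)*(-4) = 164 + 8*I*√10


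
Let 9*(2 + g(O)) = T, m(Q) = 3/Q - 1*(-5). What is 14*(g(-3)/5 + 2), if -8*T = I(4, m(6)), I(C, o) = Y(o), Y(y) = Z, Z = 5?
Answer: 3997/180 ≈ 22.206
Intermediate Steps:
Y(y) = 5
m(Q) = 5 + 3/Q (m(Q) = 3/Q + 5 = 5 + 3/Q)
I(C, o) = 5
T = -5/8 (T = -⅛*5 = -5/8 ≈ -0.62500)
g(O) = -149/72 (g(O) = -2 + (⅑)*(-5/8) = -2 - 5/72 = -149/72)
14*(g(-3)/5 + 2) = 14*(-149/72/5 + 2) = 14*(-149/72*⅕ + 2) = 14*(-149/360 + 2) = 14*(571/360) = 3997/180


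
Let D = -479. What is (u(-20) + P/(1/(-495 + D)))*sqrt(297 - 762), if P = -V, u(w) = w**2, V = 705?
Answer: 687070*I*sqrt(465) ≈ 1.4816e+7*I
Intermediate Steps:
P = -705 (P = -1*705 = -705)
(u(-20) + P/(1/(-495 + D)))*sqrt(297 - 762) = ((-20)**2 - 705/(1/(-495 - 479)))*sqrt(297 - 762) = (400 - 705/(1/(-974)))*sqrt(-465) = (400 - 705/(-1/974))*(I*sqrt(465)) = (400 - 705*(-974))*(I*sqrt(465)) = (400 + 686670)*(I*sqrt(465)) = 687070*(I*sqrt(465)) = 687070*I*sqrt(465)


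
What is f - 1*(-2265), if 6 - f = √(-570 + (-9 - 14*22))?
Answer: 2271 - I*√887 ≈ 2271.0 - 29.783*I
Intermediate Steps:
f = 6 - I*√887 (f = 6 - √(-570 + (-9 - 14*22)) = 6 - √(-570 + (-9 - 308)) = 6 - √(-570 - 317) = 6 - √(-887) = 6 - I*√887 ≈ 6.0 - 29.783*I)
f - 1*(-2265) = (6 - I*√887) - 1*(-2265) = (6 - I*√887) + 2265 = 2271 - I*√887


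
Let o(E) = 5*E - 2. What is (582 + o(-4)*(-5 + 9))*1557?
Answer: 769158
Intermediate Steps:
o(E) = -2 + 5*E
(582 + o(-4)*(-5 + 9))*1557 = (582 + (-2 + 5*(-4))*(-5 + 9))*1557 = (582 + (-2 - 20)*4)*1557 = (582 - 22*4)*1557 = (582 - 88)*1557 = 494*1557 = 769158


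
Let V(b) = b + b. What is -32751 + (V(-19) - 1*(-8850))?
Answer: -23939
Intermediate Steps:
V(b) = 2*b
-32751 + (V(-19) - 1*(-8850)) = -32751 + (2*(-19) - 1*(-8850)) = -32751 + (-38 + 8850) = -32751 + 8812 = -23939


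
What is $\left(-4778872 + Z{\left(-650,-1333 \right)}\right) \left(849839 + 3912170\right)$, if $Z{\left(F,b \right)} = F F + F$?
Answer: $-20748177977198$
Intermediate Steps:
$Z{\left(F,b \right)} = F + F^{2}$ ($Z{\left(F,b \right)} = F^{2} + F = F + F^{2}$)
$\left(-4778872 + Z{\left(-650,-1333 \right)}\right) \left(849839 + 3912170\right) = \left(-4778872 - 650 \left(1 - 650\right)\right) \left(849839 + 3912170\right) = \left(-4778872 - -421850\right) 4762009 = \left(-4778872 + 421850\right) 4762009 = \left(-4357022\right) 4762009 = -20748177977198$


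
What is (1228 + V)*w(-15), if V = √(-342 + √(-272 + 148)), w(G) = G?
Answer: -18420 - 15*√(-342 + 2*I*√31) ≈ -18425.0 - 277.44*I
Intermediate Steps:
V = √(-342 + 2*I*√31) (V = √(-342 + √(-124)) = √(-342 + 2*I*√31) ≈ 0.301 + 18.496*I)
(1228 + V)*w(-15) = (1228 + √(-342 + 2*I*√31))*(-15) = -18420 - 15*√(-342 + 2*I*√31)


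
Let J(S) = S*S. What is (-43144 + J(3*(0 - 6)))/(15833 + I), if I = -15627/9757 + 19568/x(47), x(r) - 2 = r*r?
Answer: -8397674274/3106521457 ≈ -2.7032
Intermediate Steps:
x(r) = 2 + r**2 (x(r) = 2 + r*r = 2 + r**2)
I = 14215789/1961157 (I = -15627/9757 + 19568/(2 + 47**2) = -15627*1/9757 + 19568/(2 + 2209) = -15627/9757 + 19568/2211 = 14215789/1961157 ≈ 7.2487)
J(S) = S**2
(-43144 + J(3*(0 - 6)))/(15833 + I) = (-43144 + (3*(0 - 6))**2)/(15833 + 14215789/1961157) = (-43144 + (3*(-6))**2)/(31065214570/1961157) = (-43144 + (-18)**2)*(1961157/31065214570) = (-43144 + 324)*(1961157/31065214570) = -42820*1961157/31065214570 = -8397674274/3106521457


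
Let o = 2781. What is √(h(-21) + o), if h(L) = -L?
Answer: √2802 ≈ 52.934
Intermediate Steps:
√(h(-21) + o) = √(-1*(-21) + 2781) = √(21 + 2781) = √2802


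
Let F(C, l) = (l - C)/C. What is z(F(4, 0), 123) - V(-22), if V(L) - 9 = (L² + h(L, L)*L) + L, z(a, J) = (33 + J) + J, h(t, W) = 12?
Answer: 72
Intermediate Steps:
F(C, l) = (l - C)/C
z(a, J) = 33 + 2*J
V(L) = 9 + L² + 13*L (V(L) = 9 + ((L² + 12*L) + L) = 9 + (L² + 13*L) = 9 + L² + 13*L)
z(F(4, 0), 123) - V(-22) = (33 + 2*123) - (9 + (-22)² + 13*(-22)) = (33 + 246) - (9 + 484 - 286) = 279 - 1*207 = 279 - 207 = 72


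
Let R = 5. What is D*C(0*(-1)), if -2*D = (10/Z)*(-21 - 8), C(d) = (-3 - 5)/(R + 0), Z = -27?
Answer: 232/27 ≈ 8.5926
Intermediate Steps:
C(d) = -8/5 (C(d) = (-3 - 5)/(5 + 0) = -8/5)
D = -145/27 (D = -10/(-27)*(-21 - 8)/2 = -10*(-1/27)*(-29)/2 = -(-5)*(-29)/27 = -1/2*290/27 = -145/27 ≈ -5.3704)
D*C(0*(-1)) = -145/27*(-8/5) = 232/27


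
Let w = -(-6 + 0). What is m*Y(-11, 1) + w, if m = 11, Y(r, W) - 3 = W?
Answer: 50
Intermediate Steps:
Y(r, W) = 3 + W
w = 6 (w = -1*(-6) = 6)
m*Y(-11, 1) + w = 11*(3 + 1) + 6 = 11*4 + 6 = 44 + 6 = 50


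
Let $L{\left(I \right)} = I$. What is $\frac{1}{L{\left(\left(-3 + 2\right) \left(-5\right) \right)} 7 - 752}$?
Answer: $- \frac{1}{717} \approx -0.0013947$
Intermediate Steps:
$\frac{1}{L{\left(\left(-3 + 2\right) \left(-5\right) \right)} 7 - 752} = \frac{1}{\left(-3 + 2\right) \left(-5\right) 7 - 752} = \frac{1}{\left(-1\right) \left(-5\right) 7 - 752} = \frac{1}{5 \cdot 7 - 752} = \frac{1}{35 - 752} = \frac{1}{-717} = - \frac{1}{717}$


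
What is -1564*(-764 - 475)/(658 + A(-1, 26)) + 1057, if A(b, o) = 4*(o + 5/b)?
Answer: 194435/53 ≈ 3668.6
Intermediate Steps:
A(b, o) = 4*o + 20/b
-1564*(-764 - 475)/(658 + A(-1, 26)) + 1057 = -1564*(-764 - 475)/(658 + (4*26 + 20/(-1))) + 1057 = -(-1937796)/(658 + (104 + 20*(-1))) + 1057 = -(-1937796)/(658 + (104 - 20)) + 1057 = -(-1937796)/(658 + 84) + 1057 = -(-1937796)/742 + 1057 = -1564*(-177/106) + 1057 = 138414/53 + 1057 = 194435/53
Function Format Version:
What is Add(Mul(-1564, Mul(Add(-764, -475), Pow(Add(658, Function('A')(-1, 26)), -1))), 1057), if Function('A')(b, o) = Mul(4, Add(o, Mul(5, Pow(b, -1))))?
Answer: Rational(194435, 53) ≈ 3668.6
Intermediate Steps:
Function('A')(b, o) = Add(Mul(4, o), Mul(20, Pow(b, -1)))
Add(Mul(-1564, Mul(Add(-764, -475), Pow(Add(658, Function('A')(-1, 26)), -1))), 1057) = Add(Mul(-1564, Mul(Add(-764, -475), Pow(Add(658, Add(Mul(4, 26), Mul(20, Pow(-1, -1)))), -1))), 1057) = Add(Mul(-1564, Mul(-1239, Pow(Add(658, Add(104, Mul(20, -1))), -1))), 1057) = Add(Mul(-1564, Mul(-1239, Pow(Add(658, Add(104, -20)), -1))), 1057) = Add(Mul(-1564, Mul(-1239, Pow(Add(658, 84), -1))), 1057) = Add(Mul(-1564, Mul(-1239, Pow(742, -1))), 1057) = Add(Mul(-1564, Mul(-1239, Rational(1, 742))), 1057) = Add(Mul(-1564, Rational(-177, 106)), 1057) = Add(Rational(138414, 53), 1057) = Rational(194435, 53)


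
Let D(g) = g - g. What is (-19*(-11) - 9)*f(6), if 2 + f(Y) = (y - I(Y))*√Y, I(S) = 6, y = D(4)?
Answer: -400 - 1200*√6 ≈ -3339.4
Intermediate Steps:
D(g) = 0
y = 0
f(Y) = -2 - 6*√Y (f(Y) = -2 + (0 - 1*6)*√Y = -2 + (0 - 6)*√Y = -2 - 6*√Y)
(-19*(-11) - 9)*f(6) = (-19*(-11) - 9)*(-2 - 6*√6) = (209 - 9)*(-2 - 6*√6) = 200*(-2 - 6*√6) = -400 - 1200*√6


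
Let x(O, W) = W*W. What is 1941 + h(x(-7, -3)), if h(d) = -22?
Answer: 1919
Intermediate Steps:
x(O, W) = W²
1941 + h(x(-7, -3)) = 1941 - 22 = 1919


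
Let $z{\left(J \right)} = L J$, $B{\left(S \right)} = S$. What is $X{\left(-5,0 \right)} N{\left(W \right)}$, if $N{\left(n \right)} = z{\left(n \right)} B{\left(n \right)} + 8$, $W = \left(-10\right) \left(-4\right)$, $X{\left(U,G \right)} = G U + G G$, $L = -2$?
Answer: $0$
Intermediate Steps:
$z{\left(J \right)} = - 2 J$
$X{\left(U,G \right)} = G^{2} + G U$ ($X{\left(U,G \right)} = G U + G^{2} = G^{2} + G U$)
$W = 40$
$N{\left(n \right)} = 8 - 2 n^{2}$ ($N{\left(n \right)} = - 2 n n + 8 = - 2 n^{2} + 8 = 8 - 2 n^{2}$)
$X{\left(-5,0 \right)} N{\left(W \right)} = 0 \left(0 - 5\right) \left(8 - 2 \cdot 40^{2}\right) = 0 \left(-5\right) \left(8 - 3200\right) = 0 \left(8 - 3200\right) = 0 \left(-3192\right) = 0$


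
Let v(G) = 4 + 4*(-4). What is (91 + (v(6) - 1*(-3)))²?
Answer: 6724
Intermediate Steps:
v(G) = -12 (v(G) = 4 - 16 = -12)
(91 + (v(6) - 1*(-3)))² = (91 + (-12 - 1*(-3)))² = (91 + (-12 + 3))² = (91 - 9)² = 82² = 6724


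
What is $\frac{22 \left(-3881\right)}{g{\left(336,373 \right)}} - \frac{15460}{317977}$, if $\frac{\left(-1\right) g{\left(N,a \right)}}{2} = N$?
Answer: $\frac{13569561547}{106840272} \approx 127.01$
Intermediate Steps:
$g{\left(N,a \right)} = - 2 N$
$\frac{22 \left(-3881\right)}{g{\left(336,373 \right)}} - \frac{15460}{317977} = \frac{22 \left(-3881\right)}{\left(-2\right) 336} - \frac{15460}{317977} = - \frac{85382}{-672} - \frac{15460}{317977} = \left(-85382\right) \left(- \frac{1}{672}\right) - \frac{15460}{317977} = \frac{42691}{336} - \frac{15460}{317977} = \frac{13569561547}{106840272}$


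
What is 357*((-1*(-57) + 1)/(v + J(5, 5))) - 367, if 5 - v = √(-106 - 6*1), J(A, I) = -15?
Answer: 2*(-367*√7 + 6094*I)/(-5*I + 2*√7) ≈ -1343.7 + 1033.6*I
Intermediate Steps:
v = 5 - 4*I*√7 (v = 5 - √(-106 - 6*1) = 5 - √(-106 - 6) = 5 - √(-112) = 5 - 4*I*√7 ≈ 5.0 - 10.583*I)
357*((-1*(-57) + 1)/(v + J(5, 5))) - 367 = 357*((-1*(-57) + 1)/((5 - 4*I*√7) - 15)) - 367 = 357*((57 + 1)/(-10 - 4*I*√7)) - 367 = 357*(58/(-10 - 4*I*√7)) - 367 = 20706/(-10 - 4*I*√7) - 367 = -367 + 20706/(-10 - 4*I*√7)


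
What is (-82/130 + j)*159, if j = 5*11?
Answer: 561906/65 ≈ 8644.7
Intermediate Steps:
j = 55
(-82/130 + j)*159 = (-82/130 + 55)*159 = (-82*1/130 + 55)*159 = (-41/65 + 55)*159 = (3534/65)*159 = 561906/65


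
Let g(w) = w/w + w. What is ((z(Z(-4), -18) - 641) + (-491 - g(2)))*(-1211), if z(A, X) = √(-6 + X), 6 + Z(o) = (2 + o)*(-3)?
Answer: 1374485 - 2422*I*√6 ≈ 1.3745e+6 - 5932.7*I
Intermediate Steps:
Z(o) = -12 - 3*o (Z(o) = -6 + (2 + o)*(-3) = -6 + (-6 - 3*o) = -12 - 3*o)
g(w) = 1 + w
((z(Z(-4), -18) - 641) + (-491 - g(2)))*(-1211) = ((√(-6 - 18) - 641) + (-491 - (1 + 2)))*(-1211) = ((√(-24) - 641) + (-491 - 1*3))*(-1211) = ((2*I*√6 - 641) + (-491 - 3))*(-1211) = ((-641 + 2*I*√6) - 494)*(-1211) = (-1135 + 2*I*√6)*(-1211) = 1374485 - 2422*I*√6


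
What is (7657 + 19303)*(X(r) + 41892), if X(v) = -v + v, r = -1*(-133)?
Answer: 1129408320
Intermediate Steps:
r = 133
X(v) = 0
(7657 + 19303)*(X(r) + 41892) = (7657 + 19303)*(0 + 41892) = 26960*41892 = 1129408320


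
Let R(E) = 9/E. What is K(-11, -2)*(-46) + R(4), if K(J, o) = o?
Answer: 377/4 ≈ 94.250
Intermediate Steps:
K(-11, -2)*(-46) + R(4) = -2*(-46) + 9/4 = 92 + 9*(¼) = 92 + 9/4 = 377/4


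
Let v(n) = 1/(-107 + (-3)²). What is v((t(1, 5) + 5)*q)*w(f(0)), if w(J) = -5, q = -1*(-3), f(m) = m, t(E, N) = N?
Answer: 5/98 ≈ 0.051020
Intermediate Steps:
q = 3
v(n) = -1/98 (v(n) = 1/(-107 + 9) = 1/(-98) = -1/98)
v((t(1, 5) + 5)*q)*w(f(0)) = -1/98*(-5) = 5/98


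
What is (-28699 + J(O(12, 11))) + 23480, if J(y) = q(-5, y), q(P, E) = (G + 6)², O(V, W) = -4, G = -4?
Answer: -5215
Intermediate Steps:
q(P, E) = 4 (q(P, E) = (-4 + 6)² = 2² = 4)
J(y) = 4
(-28699 + J(O(12, 11))) + 23480 = (-28699 + 4) + 23480 = -28695 + 23480 = -5215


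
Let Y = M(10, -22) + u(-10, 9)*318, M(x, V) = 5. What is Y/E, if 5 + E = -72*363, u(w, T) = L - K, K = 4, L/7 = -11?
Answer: 25753/26141 ≈ 0.98516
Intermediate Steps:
L = -77 (L = 7*(-11) = -77)
u(w, T) = -81 (u(w, T) = -77 - 1*4 = -77 - 4 = -81)
Y = -25753 (Y = 5 - 81*318 = 5 - 25758 = -25753)
E = -26141 (E = -5 - 72*363 = -5 - 8*3267 = -5 - 26136 = -26141)
Y/E = -25753/(-26141) = -25753*(-1/26141) = 25753/26141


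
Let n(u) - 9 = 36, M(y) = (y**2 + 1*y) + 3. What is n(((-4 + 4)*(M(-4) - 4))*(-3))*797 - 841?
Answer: 35024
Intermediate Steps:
M(y) = 3 + y + y**2 (M(y) = (y**2 + y) + 3 = (y + y**2) + 3 = 3 + y + y**2)
n(u) = 45 (n(u) = 9 + 36 = 45)
n(((-4 + 4)*(M(-4) - 4))*(-3))*797 - 841 = 45*797 - 841 = 35865 - 841 = 35024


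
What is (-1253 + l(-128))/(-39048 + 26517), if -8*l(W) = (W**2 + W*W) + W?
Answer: 5333/12531 ≈ 0.42558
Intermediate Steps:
l(W) = -W**2/4 - W/8 (l(W) = -((W**2 + W*W) + W)/8 = -((W**2 + W**2) + W)/8 = -(2*W**2 + W)/8 = -(W + 2*W**2)/8 = -W**2/4 - W/8)
(-1253 + l(-128))/(-39048 + 26517) = (-1253 - 1/8*(-128)*(1 + 2*(-128)))/(-39048 + 26517) = (-1253 - 1/8*(-128)*(1 - 256))/(-12531) = (-1253 - 1/8*(-128)*(-255))*(-1/12531) = (-1253 - 4080)*(-1/12531) = -5333*(-1/12531) = 5333/12531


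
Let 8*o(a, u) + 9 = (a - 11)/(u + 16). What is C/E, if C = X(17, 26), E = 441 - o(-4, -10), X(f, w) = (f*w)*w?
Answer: 183872/7079 ≈ 25.974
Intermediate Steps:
X(f, w) = f*w²
o(a, u) = -9/8 + (-11 + a)/(8*(16 + u)) (o(a, u) = -9/8 + ((a - 11)/(u + 16))/8 = -9/8 + ((-11 + a)/(16 + u))/8 = -9/8 + (-11 + a)/(8*(16 + u)))
E = 7079/16 (E = 441 - (-155 - 4 - 9*(-10))/(8*(16 - 10)) = 441 - (-155 - 4 + 90)/(8*6) = 441 - (-69)/(8*6) = 441 - 1*(-23/16) = 441 + 23/16 = 7079/16 ≈ 442.44)
C = 11492 (C = 17*26² = 17*676 = 11492)
C/E = 11492/(7079/16) = 11492*(16/7079) = 183872/7079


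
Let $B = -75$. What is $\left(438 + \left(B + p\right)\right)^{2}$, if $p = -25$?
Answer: $114244$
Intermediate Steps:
$\left(438 + \left(B + p\right)\right)^{2} = \left(438 - 100\right)^{2} = 338^{2} = 114244$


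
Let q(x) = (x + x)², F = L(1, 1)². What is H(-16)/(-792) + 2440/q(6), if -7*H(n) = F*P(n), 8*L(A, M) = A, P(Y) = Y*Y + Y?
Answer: 375775/22176 ≈ 16.945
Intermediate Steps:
P(Y) = Y + Y² (P(Y) = Y² + Y = Y + Y²)
L(A, M) = A/8
F = 1/64 (F = ((⅛)*1)² = (⅛)² = 1/64 ≈ 0.015625)
q(x) = 4*x² (q(x) = (2*x)² = 4*x²)
H(n) = -n*(1 + n)/448
H(-16)/(-792) + 2440/q(6) = -1/448*(-16)*(1 - 16)/(-792) + 2440/((4*6²)) = -1/448*(-16)*(-15)*(-1/792) + 2440/((4*36)) = -15/28*(-1/792) + 2440/144 = 5/7392 + 2440*(1/144) = 5/7392 + 305/18 = 375775/22176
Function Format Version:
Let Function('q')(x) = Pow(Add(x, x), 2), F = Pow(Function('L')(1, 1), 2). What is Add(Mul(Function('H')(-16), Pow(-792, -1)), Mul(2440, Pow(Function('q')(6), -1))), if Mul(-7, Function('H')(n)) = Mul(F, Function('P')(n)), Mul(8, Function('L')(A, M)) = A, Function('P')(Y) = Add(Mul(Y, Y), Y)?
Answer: Rational(375775, 22176) ≈ 16.945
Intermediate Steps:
Function('P')(Y) = Add(Y, Pow(Y, 2)) (Function('P')(Y) = Add(Pow(Y, 2), Y) = Add(Y, Pow(Y, 2)))
Function('L')(A, M) = Mul(Rational(1, 8), A)
F = Rational(1, 64) (F = Pow(Mul(Rational(1, 8), 1), 2) = Pow(Rational(1, 8), 2) = Rational(1, 64) ≈ 0.015625)
Function('q')(x) = Mul(4, Pow(x, 2)) (Function('q')(x) = Pow(Mul(2, x), 2) = Mul(4, Pow(x, 2)))
Function('H')(n) = Mul(Rational(-1, 448), n, Add(1, n)) (Function('H')(n) = Mul(Rational(-1, 7), Mul(Rational(1, 64), Mul(n, Add(1, n)))) = Mul(Rational(-1, 7), Mul(Rational(1, 64), n, Add(1, n))) = Mul(Rational(-1, 448), n, Add(1, n)))
Add(Mul(Function('H')(-16), Pow(-792, -1)), Mul(2440, Pow(Function('q')(6), -1))) = Add(Mul(Mul(Rational(-1, 448), -16, Add(1, -16)), Pow(-792, -1)), Mul(2440, Pow(Mul(4, Pow(6, 2)), -1))) = Add(Mul(Mul(Rational(-1, 448), -16, -15), Rational(-1, 792)), Mul(2440, Pow(Mul(4, 36), -1))) = Add(Mul(Rational(-15, 28), Rational(-1, 792)), Mul(2440, Pow(144, -1))) = Add(Rational(5, 7392), Mul(2440, Rational(1, 144))) = Add(Rational(5, 7392), Rational(305, 18)) = Rational(375775, 22176)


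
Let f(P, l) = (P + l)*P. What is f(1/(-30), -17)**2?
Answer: 261121/810000 ≈ 0.32237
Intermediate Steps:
f(P, l) = P*(P + l)
f(1/(-30), -17)**2 = ((1/(-30) - 17)/(-30))**2 = (-(-1/30 - 17)/30)**2 = (-1/30*(-511/30))**2 = (511/900)**2 = 261121/810000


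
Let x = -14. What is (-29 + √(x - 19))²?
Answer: (29 - I*√33)² ≈ 808.0 - 333.18*I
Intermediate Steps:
(-29 + √(x - 19))² = (-29 + √(-14 - 19))² = (-29 + √(-33))² = (-29 + I*√33)²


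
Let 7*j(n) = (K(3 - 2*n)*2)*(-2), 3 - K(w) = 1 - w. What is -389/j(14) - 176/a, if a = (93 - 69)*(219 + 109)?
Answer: -167591/5658 ≈ -29.620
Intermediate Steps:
K(w) = 2 + w (K(w) = 3 - (1 - w) = 3 + (-1 + w) = 2 + w)
a = 7872 (a = 24*328 = 7872)
j(n) = -20/7 + 8*n/7 (j(n) = (((2 + (3 - 2*n))*2)*(-2))/7 = (((5 - 2*n)*2)*(-2))/7 = ((10 - 4*n)*(-2))/7 = (-20 + 8*n)/7 = -20/7 + 8*n/7)
-389/j(14) - 176/a = -389/(-20/7 + (8/7)*14) - 176/7872 = -389/(-20/7 + 16) - 176*1/7872 = -389/92/7 - 11/492 = -389*7/92 - 11/492 = -2723/92 - 11/492 = -167591/5658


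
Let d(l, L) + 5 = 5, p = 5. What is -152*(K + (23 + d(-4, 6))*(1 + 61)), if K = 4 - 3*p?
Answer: -215080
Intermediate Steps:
d(l, L) = 0 (d(l, L) = -5 + 5 = 0)
K = -11 (K = 4 - 3*5 = 4 - 15 = -11)
-152*(K + (23 + d(-4, 6))*(1 + 61)) = -152*(-11 + (23 + 0)*(1 + 61)) = -152*(-11 + 23*62) = -152*(-11 + 1426) = -152*1415 = -215080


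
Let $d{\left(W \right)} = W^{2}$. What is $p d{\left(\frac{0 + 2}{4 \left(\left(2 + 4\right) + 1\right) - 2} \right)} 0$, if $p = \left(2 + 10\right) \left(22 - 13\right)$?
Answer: $0$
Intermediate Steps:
$p = 108$ ($p = 12 \cdot 9 = 108$)
$p d{\left(\frac{0 + 2}{4 \left(\left(2 + 4\right) + 1\right) - 2} \right)} 0 = 108 \left(\frac{0 + 2}{4 \left(\left(2 + 4\right) + 1\right) - 2}\right)^{2} \cdot 0 = 108 \left(\frac{2}{4 \left(6 + 1\right) - 2}\right)^{2} \cdot 0 = 108 \left(\frac{2}{4 \cdot 7 - 2}\right)^{2} \cdot 0 = 108 \left(\frac{2}{28 - 2}\right)^{2} \cdot 0 = 108 \left(\frac{2}{26}\right)^{2} \cdot 0 = 108 \left(2 \cdot \frac{1}{26}\right)^{2} \cdot 0 = \frac{108}{169} \cdot 0 = 0$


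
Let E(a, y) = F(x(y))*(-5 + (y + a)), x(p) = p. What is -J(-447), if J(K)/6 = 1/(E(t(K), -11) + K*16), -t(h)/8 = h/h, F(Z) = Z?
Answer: 1/1148 ≈ 0.00087108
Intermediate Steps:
t(h) = -8 (t(h) = -8*h/h = -8*1 = -8)
E(a, y) = y*(-5 + a + y) (E(a, y) = y*(-5 + (y + a)) = y*(-5 + (a + y)) = y*(-5 + a + y))
J(K) = 6/(264 + 16*K) (J(K) = 6/(-11*(-5 - 8 - 11) + K*16) = 6/(-11*(-24) + 16*K) = 6/(264 + 16*K))
-J(-447) = -3/(4*(33 + 2*(-447))) = -3/(4*(33 - 894)) = -3/(4*(-861)) = -3*(-1)/(4*861) = -1*(-1/1148) = 1/1148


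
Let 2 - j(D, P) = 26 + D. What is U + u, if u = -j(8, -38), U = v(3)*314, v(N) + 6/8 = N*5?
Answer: 9013/2 ≈ 4506.5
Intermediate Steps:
j(D, P) = -24 - D (j(D, P) = 2 - (26 + D) = 2 + (-26 - D) = -24 - D)
v(N) = -¾ + 5*N (v(N) = -¾ + N*5 = -¾ + 5*N)
U = 8949/2 (U = (-¾ + 5*3)*314 = (-¾ + 15)*314 = (57/4)*314 = 8949/2 ≈ 4474.5)
u = 32 (u = -(-24 - 1*8) = -(-24 - 8) = -1*(-32) = 32)
U + u = 8949/2 + 32 = 9013/2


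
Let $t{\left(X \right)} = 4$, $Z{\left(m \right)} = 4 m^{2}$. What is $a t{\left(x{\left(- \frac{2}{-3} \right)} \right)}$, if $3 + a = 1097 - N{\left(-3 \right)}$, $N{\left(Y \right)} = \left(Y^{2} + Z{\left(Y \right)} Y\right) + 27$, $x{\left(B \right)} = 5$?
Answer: $4664$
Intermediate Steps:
$N{\left(Y \right)} = 27 + Y^{2} + 4 Y^{3}$ ($N{\left(Y \right)} = \left(Y^{2} + 4 Y^{2} Y\right) + 27 = \left(Y^{2} + 4 Y^{3}\right) + 27 = 27 + Y^{2} + 4 Y^{3}$)
$a = 1166$ ($a = -3 + \left(1097 - \left(27 + \left(-3\right)^{2} + 4 \left(-3\right)^{3}\right)\right) = -3 + \left(1097 - \left(27 + 9 + 4 \left(-27\right)\right)\right) = -3 + \left(1097 - \left(27 + 9 - 108\right)\right) = -3 + \left(1097 - -72\right) = -3 + \left(1097 + 72\right) = -3 + 1169 = 1166$)
$a t{\left(x{\left(- \frac{2}{-3} \right)} \right)} = 1166 \cdot 4 = 4664$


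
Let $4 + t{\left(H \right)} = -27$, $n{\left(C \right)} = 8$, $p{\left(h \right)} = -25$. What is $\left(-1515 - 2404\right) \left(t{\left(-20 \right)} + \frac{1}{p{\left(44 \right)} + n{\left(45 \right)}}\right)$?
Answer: $\frac{2069232}{17} \approx 1.2172 \cdot 10^{5}$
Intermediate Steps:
$t{\left(H \right)} = -31$ ($t{\left(H \right)} = -4 - 27 = -31$)
$\left(-1515 - 2404\right) \left(t{\left(-20 \right)} + \frac{1}{p{\left(44 \right)} + n{\left(45 \right)}}\right) = \left(-1515 - 2404\right) \left(-31 + \frac{1}{-25 + 8}\right) = - 3919 \left(-31 + \frac{1}{-17}\right) = - 3919 \left(-31 - \frac{1}{17}\right) = \left(-3919\right) \left(- \frac{528}{17}\right) = \frac{2069232}{17}$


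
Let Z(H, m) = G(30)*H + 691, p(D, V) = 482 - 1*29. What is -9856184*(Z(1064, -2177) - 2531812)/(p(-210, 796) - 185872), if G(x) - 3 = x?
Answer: -1892394151512/14263 ≈ -1.3268e+8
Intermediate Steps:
G(x) = 3 + x
p(D, V) = 453 (p(D, V) = 482 - 29 = 453)
Z(H, m) = 691 + 33*H (Z(H, m) = (3 + 30)*H + 691 = 33*H + 691 = 691 + 33*H)
-9856184*(Z(1064, -2177) - 2531812)/(p(-210, 796) - 185872) = -9856184*((691 + 33*1064) - 2531812)/(453 - 185872) = -9856184/((-185419/((691 + 35112) - 2531812))) = -9856184/((-185419/(35803 - 2531812))) = -9856184/((-185419/(-2496009))) = -9856184/((-185419*(-1/2496009))) = -9856184/185419/2496009 = -9856184*2496009/185419 = -1892394151512/14263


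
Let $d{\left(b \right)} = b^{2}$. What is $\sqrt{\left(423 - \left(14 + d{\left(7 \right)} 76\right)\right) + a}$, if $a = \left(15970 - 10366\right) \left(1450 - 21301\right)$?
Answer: $i \sqrt{111248319} \approx 10547.0 i$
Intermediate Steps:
$a = -111245004$ ($a = 5604 \left(-19851\right) = -111245004$)
$\sqrt{\left(423 - \left(14 + d{\left(7 \right)} 76\right)\right) + a} = \sqrt{\left(423 - \left(14 + 7^{2} \cdot 76\right)\right) - 111245004} = \sqrt{\left(423 - \left(14 + 49 \cdot 76\right)\right) - 111245004} = \sqrt{\left(423 - \left(14 + 3724\right)\right) - 111245004} = \sqrt{\left(423 - 3738\right) - 111245004} = \sqrt{-3315 - 111245004} = \sqrt{-111248319} = i \sqrt{111248319}$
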